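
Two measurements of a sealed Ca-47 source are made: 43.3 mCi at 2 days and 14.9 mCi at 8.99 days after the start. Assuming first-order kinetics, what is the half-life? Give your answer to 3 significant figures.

4.54 days

Over Δt = 8.99 − 2 = 6.99 days, the level fell by a factor of 43.3/14.9 ≈ 2.906.
n = log₂(2.906) ≈ 1.5391 half-lives, so t½ = 6.99/1.5391 ≈ 4.5417 days.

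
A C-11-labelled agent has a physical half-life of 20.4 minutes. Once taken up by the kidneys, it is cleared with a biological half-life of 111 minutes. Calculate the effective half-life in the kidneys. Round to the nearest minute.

17 minutes

1/t_eff = 1/t_phys + 1/t_biol = 1/20.4 + 1/111 = 0.058029 per minute.
t_eff = 20.4 × 111 / (20.4 + 111) ≈ 17.233 minutes.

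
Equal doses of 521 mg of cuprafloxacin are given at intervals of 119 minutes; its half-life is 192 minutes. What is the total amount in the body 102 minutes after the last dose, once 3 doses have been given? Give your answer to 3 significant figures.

748 mg

The 3 doses were given 340, 221, 102 minutes ago.
Total = 521·(1/2)^(340/192) + 521·(1/2)^(221/192) + 521·(1/2)^(102/192)
      = 152.67 + 234.61 + 360.51 ≈ 747.79 mg.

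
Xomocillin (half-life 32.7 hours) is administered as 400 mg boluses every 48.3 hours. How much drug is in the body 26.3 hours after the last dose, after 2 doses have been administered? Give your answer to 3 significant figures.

The 2 doses were given 74.6, 26.3 hours ago.
Total = 400·(1/2)^(74.6/32.7) + 400·(1/2)^(26.3/32.7)
      = 82.282 + 229.06 ≈ 311.34 mg.

311 mg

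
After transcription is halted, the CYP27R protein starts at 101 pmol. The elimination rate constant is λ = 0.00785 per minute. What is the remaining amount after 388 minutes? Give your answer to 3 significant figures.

4.80 pmol

t½ = ln 2 / λ = 0.69315 / 0.00785 ≈ 88.299 minutes.
Number of half-lives: n = 388/88.299 ≈ 4.3942.
Remaining = 101 × (1/2)^4.3942 = 101 × 0.047558 ≈ 4.8034 pmol.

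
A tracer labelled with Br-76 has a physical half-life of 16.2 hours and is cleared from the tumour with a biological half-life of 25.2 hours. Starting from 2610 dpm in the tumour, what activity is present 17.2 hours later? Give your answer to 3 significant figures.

1/t_eff = 1/t_phys + 1/t_biol = 1/16.2 + 1/25.2 = 0.10141 per hour.
t_eff = 16.2 × 25.2 / (16.2 + 25.2) ≈ 9.8609 hours.
Remaining = 2610 × (1/2)^(17.2/9.8609) = 2610 × (1/2)^1.7443 ≈ 779.05 dpm.

779 dpm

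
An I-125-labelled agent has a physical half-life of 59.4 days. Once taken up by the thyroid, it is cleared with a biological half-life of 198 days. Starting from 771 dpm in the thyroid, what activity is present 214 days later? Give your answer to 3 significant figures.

30.0 dpm

1/t_eff = 1/t_phys + 1/t_biol = 1/59.4 + 1/198 = 0.021886 per day.
t_eff = 59.4 × 198 / (59.4 + 198) ≈ 45.692 days.
Remaining = 771 × (1/2)^(214/45.692) = 771 × (1/2)^4.6835 ≈ 30.004 dpm.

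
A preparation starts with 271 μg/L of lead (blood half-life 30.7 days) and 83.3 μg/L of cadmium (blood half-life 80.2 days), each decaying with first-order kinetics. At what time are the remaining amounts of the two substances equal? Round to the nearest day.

85 days

Set 271·(1/2)^(t/30.7) = 83.3·(1/2)^(t/80.2).
Taking log₂: log₂(271/83.3) = t·(1/30.7 − 1/80.2).
log₂(3.2533) = 1.7019; 1/30.7 − 1/80.2 = 0.020104.
t = 1.7019 / 0.020104 ≈ 84.653 days.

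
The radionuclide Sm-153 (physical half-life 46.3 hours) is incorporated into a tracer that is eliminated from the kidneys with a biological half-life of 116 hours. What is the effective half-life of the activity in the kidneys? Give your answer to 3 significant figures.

1/t_eff = 1/t_phys + 1/t_biol = 1/46.3 + 1/116 = 0.030219 per hour.
t_eff = 46.3 × 116 / (46.3 + 116) ≈ 33.092 hours.

33.1 hours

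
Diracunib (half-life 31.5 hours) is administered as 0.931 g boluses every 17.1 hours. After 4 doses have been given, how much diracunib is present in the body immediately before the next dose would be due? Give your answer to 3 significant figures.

1.59 g

The 4 doses were given 68.4, 51.3, 34.2, 17.1 hours ago.
Total = 0.931·(1/2)^(68.4/31.5) + 0.931·(1/2)^(51.3/31.5) + 0.931·(1/2)^(34.2/31.5) + 0.931·(1/2)^(17.1/31.5)
      = 0.20667 + 0.30109 + 0.43865 + 0.63905 ≈ 1.5855 g.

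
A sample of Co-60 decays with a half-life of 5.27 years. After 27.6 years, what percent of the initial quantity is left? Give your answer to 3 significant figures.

n = 27.6/5.27 ≈ 5.2372 half-lives.
Fraction remaining = (1/2)^5.2372 ≈ 0.026512, i.e. 2.6512%.

2.65%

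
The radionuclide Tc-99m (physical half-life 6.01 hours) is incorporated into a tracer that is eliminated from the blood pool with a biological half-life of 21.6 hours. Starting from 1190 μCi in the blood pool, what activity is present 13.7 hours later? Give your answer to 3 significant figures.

1/t_eff = 1/t_phys + 1/t_biol = 1/6.01 + 1/21.6 = 0.21269 per hour.
t_eff = 6.01 × 21.6 / (6.01 + 21.6) ≈ 4.7018 hours.
Remaining = 1190 × (1/2)^(13.7/4.7018) = 1190 × (1/2)^2.9138 ≈ 157.91 μCi.

158 μCi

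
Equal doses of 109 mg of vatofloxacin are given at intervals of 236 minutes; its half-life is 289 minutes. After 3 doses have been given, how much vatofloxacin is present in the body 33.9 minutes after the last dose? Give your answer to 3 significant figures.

The 3 doses were given 505.9, 269.9, 33.9 minutes ago.
Total = 109·(1/2)^(505.9/289) + 109·(1/2)^(269.9/289) + 109·(1/2)^(33.9/289)
      = 32.394 + 57.055 + 100.49 ≈ 189.94 mg.

190 mg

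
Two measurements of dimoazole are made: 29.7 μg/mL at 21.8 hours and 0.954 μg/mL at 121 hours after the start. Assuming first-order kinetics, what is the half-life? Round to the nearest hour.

20 hours

Over Δt = 121 − 21.8 = 99.2 hours, the level fell by a factor of 29.7/0.954 ≈ 31.132.
n = log₂(31.132) ≈ 4.9603 half-lives, so t½ = 99.2/4.9603 ≈ 19.999 hours.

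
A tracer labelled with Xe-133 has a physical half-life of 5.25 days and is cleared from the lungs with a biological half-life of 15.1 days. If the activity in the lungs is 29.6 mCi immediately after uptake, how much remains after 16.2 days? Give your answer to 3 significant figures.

1/t_eff = 1/t_phys + 1/t_biol = 1/5.25 + 1/15.1 = 0.2567 per day.
t_eff = 5.25 × 15.1 / (5.25 + 15.1) ≈ 3.8956 days.
Remaining = 29.6 × (1/2)^(16.2/3.8956) = 29.6 × (1/2)^4.1586 ≈ 1.6574 mCi.

1.66 mCi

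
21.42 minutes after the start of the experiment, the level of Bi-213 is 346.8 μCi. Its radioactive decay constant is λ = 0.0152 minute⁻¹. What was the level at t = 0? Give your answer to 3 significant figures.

t½ = ln 2 / λ = 0.69315 / 0.0152 ≈ 45.602 minutes.
Number of half-lives elapsed: n = 21.42/45.602 ≈ 0.46972.
A₀ = A × 2^n = 346.8 × 2^0.46972 = 346.8 × 1.3848 ≈ 480.26 μCi.

480 μCi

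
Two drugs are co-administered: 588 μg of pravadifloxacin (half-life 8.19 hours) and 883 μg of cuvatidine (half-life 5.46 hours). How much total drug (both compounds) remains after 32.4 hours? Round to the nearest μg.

pravadifloxacin: 588 × (1/2)^(32.4/8.19) = 588 × (1/2)^3.956 ≈ 37.887 μg.
cuvatidine: 883 × (1/2)^(32.4/5.46) = 883 × (1/2)^5.9341 ≈ 14.442 μg.
Total = 37.887 + 14.442 ≈ 52.329 μg.

52 μg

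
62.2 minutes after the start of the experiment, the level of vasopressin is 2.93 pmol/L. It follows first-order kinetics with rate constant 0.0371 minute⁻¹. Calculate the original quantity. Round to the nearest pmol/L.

t½ = ln 2 / k = 0.69315 / 0.0371 ≈ 18.683 minutes.
Number of half-lives elapsed: n = 62.2/18.683 ≈ 3.3292.
A₀ = A × 2^n = 2.93 × 2^3.3292 = 2.93 × 10.05 ≈ 29.448 pmol/L.

29 pmol/L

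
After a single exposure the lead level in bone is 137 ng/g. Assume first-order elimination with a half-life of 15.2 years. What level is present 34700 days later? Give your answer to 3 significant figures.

1.79 ng/g

Convert the elapsed time: 34700 days = 95.0685 years.
Number of half-lives: n = 95.0685/15.2 ≈ 6.2545.
Remaining = 137 × (1/2)^6.2545 = 137 × 0.013098 ≈ 1.7944 ng/g.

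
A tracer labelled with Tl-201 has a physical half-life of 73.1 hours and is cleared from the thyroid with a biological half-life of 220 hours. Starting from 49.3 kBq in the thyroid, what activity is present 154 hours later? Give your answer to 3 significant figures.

7.05 kBq

1/t_eff = 1/t_phys + 1/t_biol = 1/73.1 + 1/220 = 0.018225 per hour.
t_eff = 73.1 × 220 / (73.1 + 220) ≈ 54.869 hours.
Remaining = 49.3 × (1/2)^(154/54.869) = 49.3 × (1/2)^2.8067 ≈ 7.046 kBq.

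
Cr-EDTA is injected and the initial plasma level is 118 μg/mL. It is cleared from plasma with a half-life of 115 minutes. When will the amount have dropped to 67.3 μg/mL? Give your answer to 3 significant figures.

93.2 minutes

Fraction remaining = 67.3/118 ≈ 0.57034.
n = log₂(118/67.3) = ln(1.7533)/ln 2 ≈ 0.81011 half-lives.
t = n × t½ = 0.81011 × 115 ≈ 93.162 minutes.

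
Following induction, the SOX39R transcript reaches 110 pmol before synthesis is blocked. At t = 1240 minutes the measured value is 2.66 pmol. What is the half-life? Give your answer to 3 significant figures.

A/A₀ = 2.66/110 ≈ 0.024182.
n = log₂(41.353) ≈ 5.3699 half-lives elapsed in 1240 minutes.
t½ = 1240/5.3699 ≈ 230.92 minutes.

231 minutes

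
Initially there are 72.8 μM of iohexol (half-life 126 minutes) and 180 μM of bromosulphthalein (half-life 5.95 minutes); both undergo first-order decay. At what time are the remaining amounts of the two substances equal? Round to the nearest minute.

8 minutes

Set 72.8·(1/2)^(t/126) = 180·(1/2)^(t/5.95).
Taking log₂: log₂(72.8/180) = t·(1/126 − 1/5.95).
log₂(0.40444) = -1.306; 1/126 − 1/5.95 = -0.16013.
t = -1.306 / -0.16013 ≈ 8.1558 minutes.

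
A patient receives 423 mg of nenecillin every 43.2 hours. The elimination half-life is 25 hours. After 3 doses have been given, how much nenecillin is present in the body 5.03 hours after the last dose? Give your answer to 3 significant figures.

The 3 doses were given 91.43, 48.23, 5.03 hours ago.
Total = 423·(1/2)^(91.43/25) + 423·(1/2)^(48.23/25) + 423·(1/2)^(5.03/25)
      = 33.528 + 111.07 + 367.94 ≈ 512.53 mg.

513 mg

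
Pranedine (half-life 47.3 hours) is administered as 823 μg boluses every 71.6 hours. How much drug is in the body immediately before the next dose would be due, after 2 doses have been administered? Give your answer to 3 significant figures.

389 μg

The 2 doses were given 143.2, 71.6 hours ago.
Total = 823·(1/2)^(143.2/47.3) + 823·(1/2)^(71.6/47.3)
      = 100.93 + 288.22 ≈ 389.15 μg.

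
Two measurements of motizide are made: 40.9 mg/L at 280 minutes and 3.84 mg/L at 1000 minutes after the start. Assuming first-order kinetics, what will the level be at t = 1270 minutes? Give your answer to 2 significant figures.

Over Δt = 1000 − 280 = 720 minutes, the level fell by a factor of 40.9/3.84 ≈ 10.651.
n = log₂(10.651) ≈ 3.4129 half-lives, so t½ = 720/3.4129 ≈ 210.96 minutes.
From t = 1000 to t = 1270: 3.84 × (1/2)^((1270−1000)/210.96) ≈ 1.5815 mg/L.

1.6 mg/L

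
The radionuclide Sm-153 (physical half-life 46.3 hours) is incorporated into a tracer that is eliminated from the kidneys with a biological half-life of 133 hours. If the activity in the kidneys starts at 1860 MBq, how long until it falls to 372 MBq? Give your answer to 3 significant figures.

79.7 hours

1/t_eff = 1/t_phys + 1/t_biol = 1/46.3 + 1/133 = 0.029117 per hour.
t_eff = 46.3 × 133 / (46.3 + 133) ≈ 34.344 hours.
n = log₂(1860/372) ≈ 2.3219; t = 2.3219 × 34.344 ≈ 79.745 hours.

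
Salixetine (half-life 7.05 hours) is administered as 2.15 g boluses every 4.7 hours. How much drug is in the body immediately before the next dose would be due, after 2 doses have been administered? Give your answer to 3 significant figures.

2.21 g

The 2 doses were given 9.4, 4.7 hours ago.
Total = 2.15·(1/2)^(9.4/7.05) + 2.15·(1/2)^(4.7/7.05)
      = 0.85323 + 1.3544 ≈ 2.2076 g.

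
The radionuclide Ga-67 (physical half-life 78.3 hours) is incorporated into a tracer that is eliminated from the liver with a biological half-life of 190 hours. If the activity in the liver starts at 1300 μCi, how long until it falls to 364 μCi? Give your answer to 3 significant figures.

102 hours

1/t_eff = 1/t_phys + 1/t_biol = 1/78.3 + 1/190 = 0.018035 per hour.
t_eff = 78.3 × 190 / (78.3 + 190) ≈ 55.449 hours.
n = log₂(1300/364) ≈ 1.8365; t = 1.8365 × 55.449 ≈ 101.83 hours.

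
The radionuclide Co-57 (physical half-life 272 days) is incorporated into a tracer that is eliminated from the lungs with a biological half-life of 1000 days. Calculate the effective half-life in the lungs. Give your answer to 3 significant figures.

1/t_eff = 1/t_phys + 1/t_biol = 1/272 + 1/1000 = 0.0046765 per day.
t_eff = 272 × 1000 / (272 + 1000) ≈ 213.84 days.

214 days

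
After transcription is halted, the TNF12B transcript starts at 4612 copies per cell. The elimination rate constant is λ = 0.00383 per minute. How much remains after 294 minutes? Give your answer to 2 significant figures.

1500 copies per cell

t½ = ln 2 / λ = 0.69315 / 0.00383 ≈ 180.98 minutes.
Number of half-lives: n = 294/180.98 ≈ 1.6245.
Remaining = 4612 × (1/2)^1.6245 = 4612 × 0.32432 ≈ 1495.8 copies per cell.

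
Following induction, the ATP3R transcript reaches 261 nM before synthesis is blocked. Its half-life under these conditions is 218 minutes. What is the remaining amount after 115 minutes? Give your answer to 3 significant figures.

181 nM

Number of half-lives: n = 115/218 ≈ 0.52752.
Remaining = 261 × (1/2)^0.52752 = 261 × 0.69374 ≈ 181.07 nM.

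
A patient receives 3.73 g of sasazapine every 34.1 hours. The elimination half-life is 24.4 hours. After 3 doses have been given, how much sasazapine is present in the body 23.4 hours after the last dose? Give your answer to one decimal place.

The 3 doses were given 91.6, 57.5, 23.4 hours ago.
Total = 3.73·(1/2)^(91.6/24.4) + 3.73·(1/2)^(57.5/24.4) + 3.73·(1/2)^(23.4/24.4)
      = 0.27645 + 0.72831 + 1.9187 ≈ 2.9235 g.

2.9 g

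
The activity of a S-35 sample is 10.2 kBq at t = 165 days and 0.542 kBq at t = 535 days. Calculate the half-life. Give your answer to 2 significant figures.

Over Δt = 535 − 165 = 370 days, the level fell by a factor of 10.2/0.542 ≈ 18.819.
n = log₂(18.819) ≈ 4.2341 half-lives, so t½ = 370/4.2341 ≈ 87.385 days.

87 days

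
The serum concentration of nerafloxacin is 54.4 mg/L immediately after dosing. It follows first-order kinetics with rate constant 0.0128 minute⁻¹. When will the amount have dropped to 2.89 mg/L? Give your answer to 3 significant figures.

t½ = ln 2 / λ = 0.69315 / 0.0128 ≈ 54.152 minutes.
Fraction remaining = 2.89/54.4 ≈ 0.053125.
n = log₂(54.4/2.89) = ln(18.824)/ln 2 ≈ 4.2345 half-lives.
t = n × t½ = 4.2345 × 54.152 ≈ 229.31 minutes.

229 minutes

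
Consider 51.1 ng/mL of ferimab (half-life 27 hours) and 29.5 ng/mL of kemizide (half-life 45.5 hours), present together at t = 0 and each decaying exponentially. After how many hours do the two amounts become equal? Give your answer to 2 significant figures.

Set 51.1·(1/2)^(t/27) = 29.5·(1/2)^(t/45.5).
Taking log₂: log₂(51.1/29.5) = t·(1/27 − 1/45.5).
log₂(1.7322) = 0.79261; 1/27 − 1/45.5 = 0.015059.
t = 0.79261 / 0.015059 ≈ 52.633 hours.

53 hours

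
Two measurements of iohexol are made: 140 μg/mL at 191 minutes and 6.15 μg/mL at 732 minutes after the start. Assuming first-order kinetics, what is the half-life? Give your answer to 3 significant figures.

120 minutes

Over Δt = 732 − 191 = 541 minutes, the level fell by a factor of 140/6.15 ≈ 22.764.
n = log₂(22.764) ≈ 4.5087 half-lives, so t½ = 541/4.5087 ≈ 119.99 minutes.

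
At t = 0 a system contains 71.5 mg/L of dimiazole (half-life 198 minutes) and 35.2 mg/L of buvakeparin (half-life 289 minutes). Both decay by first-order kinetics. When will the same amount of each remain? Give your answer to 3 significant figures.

643 minutes

Set 71.5·(1/2)^(t/198) = 35.2·(1/2)^(t/289).
Taking log₂: log₂(71.5/35.2) = t·(1/198 − 1/289).
log₂(2.0312) = 1.0224; 1/198 − 1/289 = 0.0015903.
t = 1.0224 / 0.0015903 ≈ 642.88 minutes.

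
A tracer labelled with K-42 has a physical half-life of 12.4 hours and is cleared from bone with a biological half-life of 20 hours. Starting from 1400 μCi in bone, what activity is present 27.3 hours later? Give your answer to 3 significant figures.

118 μCi

1/t_eff = 1/t_phys + 1/t_biol = 1/12.4 + 1/20 = 0.13065 per hour.
t_eff = 12.4 × 20 / (12.4 + 20) ≈ 7.6543 hours.
Remaining = 1400 × (1/2)^(27.3/7.6543) = 1400 × (1/2)^3.5666 ≈ 118.16 μCi.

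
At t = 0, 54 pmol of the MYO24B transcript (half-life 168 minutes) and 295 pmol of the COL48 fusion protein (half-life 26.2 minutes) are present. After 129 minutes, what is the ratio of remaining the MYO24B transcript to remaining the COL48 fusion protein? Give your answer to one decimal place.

3.3

MYO24B transcript: 54 × (1/2)^(129/168) = 54 × (1/2)^0.76786 ≈ 31.714 pmol.
COL48 fusion protein: 295 × (1/2)^(129/26.2) = 295 × (1/2)^4.9237 ≈ 9.7197 pmol.
Ratio ≈ 31.714 / 9.7197 ≈ 3.2628.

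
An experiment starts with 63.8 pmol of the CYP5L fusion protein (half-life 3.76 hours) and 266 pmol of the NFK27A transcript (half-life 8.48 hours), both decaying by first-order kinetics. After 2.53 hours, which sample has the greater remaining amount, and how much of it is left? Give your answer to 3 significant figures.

CYP5L fusion protein: 63.8 × (1/2)^0.67287 ≈ 40.019 pmol.
NFK27A transcript: 266 × (1/2)^0.29835 ≈ 216.31 pmol.
NFK27A transcript has more remaining, at ≈ 216.31 pmol.

NFK27A transcript, 216 pmol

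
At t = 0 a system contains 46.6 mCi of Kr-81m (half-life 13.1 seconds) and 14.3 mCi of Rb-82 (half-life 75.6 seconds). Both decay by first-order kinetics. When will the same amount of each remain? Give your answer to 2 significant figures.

Set 46.6·(1/2)^(t/13.1) = 14.3·(1/2)^(t/75.6).
Taking log₂: log₂(46.6/14.3) = t·(1/13.1 − 1/75.6).
log₂(3.2587) = 1.7043; 1/13.1 − 1/75.6 = 0.063108.
t = 1.7043 / 0.063108 ≈ 27.006 seconds.

27 seconds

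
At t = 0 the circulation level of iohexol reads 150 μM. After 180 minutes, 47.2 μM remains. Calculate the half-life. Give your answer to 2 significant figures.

A/A₀ = 47.2/150 ≈ 0.31467.
n = log₂(3.178) ≈ 1.6681 half-lives elapsed in 180 minutes.
t½ = 180/1.6681 ≈ 107.91 minutes.

110 minutes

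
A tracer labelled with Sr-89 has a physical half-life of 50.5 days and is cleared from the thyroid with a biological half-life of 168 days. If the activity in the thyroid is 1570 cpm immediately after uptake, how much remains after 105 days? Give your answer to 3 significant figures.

241 cpm

1/t_eff = 1/t_phys + 1/t_biol = 1/50.5 + 1/168 = 0.025754 per day.
t_eff = 50.5 × 168 / (50.5 + 168) ≈ 38.828 days.
Remaining = 1570 × (1/2)^(105/38.828) = 1570 × (1/2)^2.7042 ≈ 240.91 cpm.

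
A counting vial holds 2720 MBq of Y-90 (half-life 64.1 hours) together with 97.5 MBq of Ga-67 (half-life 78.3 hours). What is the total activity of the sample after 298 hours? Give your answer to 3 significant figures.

Y-90: 2720 × (1/2)^(298/64.1) = 2720 × (1/2)^4.649 ≈ 108.41 MBq.
Ga-67: 97.5 × (1/2)^(298/78.3) = 97.5 × (1/2)^3.8059 ≈ 6.9714 MBq.
Total = 108.41 + 6.9714 ≈ 115.39 MBq.

115 MBq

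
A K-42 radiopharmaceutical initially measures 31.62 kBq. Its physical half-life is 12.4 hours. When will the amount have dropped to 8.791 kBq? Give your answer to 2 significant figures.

Fraction remaining = 8.791/31.62 ≈ 0.27802.
n = log₂(31.62/8.791) = ln(3.5969)/ln 2 ≈ 1.8467 half-lives.
t = n × t½ = 1.8467 × 12.4 ≈ 22.9 hours.

23 hours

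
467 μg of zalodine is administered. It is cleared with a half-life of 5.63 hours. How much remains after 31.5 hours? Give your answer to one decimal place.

Number of half-lives: n = 31.5/5.63 ≈ 5.595.
Remaining = 467 × (1/2)^5.595 = 467 × 0.020689 ≈ 9.6615 μg.

9.7 μg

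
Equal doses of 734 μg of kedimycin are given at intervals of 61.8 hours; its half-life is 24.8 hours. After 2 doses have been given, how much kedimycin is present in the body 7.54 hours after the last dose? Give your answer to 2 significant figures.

700 μg

The 2 doses were given 69.34, 7.54 hours ago.
Total = 734·(1/2)^(69.34/24.8) + 734·(1/2)^(7.54/24.8)
      = 105.69 + 594.53 ≈ 700.22 μg.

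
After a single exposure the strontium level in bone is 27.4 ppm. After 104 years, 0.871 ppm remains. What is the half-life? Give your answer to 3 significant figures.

A/A₀ = 0.871/27.4 ≈ 0.031788.
n = log₂(31.458) ≈ 4.9754 half-lives elapsed in 104 years.
t½ = 104/4.9754 ≈ 20.903 years.

20.9 years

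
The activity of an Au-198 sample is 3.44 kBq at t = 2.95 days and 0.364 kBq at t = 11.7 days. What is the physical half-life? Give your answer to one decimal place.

2.7 days

Over Δt = 11.7 − 2.95 = 8.75 days, the level fell by a factor of 3.44/0.364 ≈ 9.4505.
n = log₂(9.4505) ≈ 3.2404 half-lives, so t½ = 8.75/3.2404 ≈ 2.7003 days.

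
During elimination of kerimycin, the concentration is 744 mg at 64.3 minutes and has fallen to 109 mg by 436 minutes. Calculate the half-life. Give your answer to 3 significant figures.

Over Δt = 436 − 64.3 = 371.7 minutes, the level fell by a factor of 744/109 ≈ 6.8257.
n = log₂(6.8257) ≈ 2.771 half-lives, so t½ = 371.7/2.771 ≈ 134.14 minutes.

134 minutes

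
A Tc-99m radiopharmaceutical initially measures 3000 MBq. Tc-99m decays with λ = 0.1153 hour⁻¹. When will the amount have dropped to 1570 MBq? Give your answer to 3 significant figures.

t½ = ln 2 / λ = 0.69315 / 0.1153 ≈ 6.0117 hours.
Fraction remaining = 1570/3000 ≈ 0.52333.
n = log₂(3000/1570) = ln(1.9108)/ln 2 ≈ 0.9342 half-lives.
t = n × t½ = 0.9342 × 6.0117 ≈ 5.6161 hours.

5.62 hours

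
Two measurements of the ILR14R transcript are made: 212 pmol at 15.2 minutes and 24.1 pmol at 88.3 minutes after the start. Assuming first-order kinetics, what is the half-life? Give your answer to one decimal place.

23.3 minutes

Over Δt = 88.3 − 15.2 = 73.1 minutes, the level fell by a factor of 212/24.1 ≈ 8.7967.
n = log₂(8.7967) ≈ 3.137 half-lives, so t½ = 73.1/3.137 ≈ 23.303 minutes.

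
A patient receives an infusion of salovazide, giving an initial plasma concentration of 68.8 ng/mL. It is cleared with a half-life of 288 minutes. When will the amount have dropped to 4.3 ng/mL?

4.3/68.8 = 1/16, so 4 half-lives have elapsed.
t = 4 × 288 = 1152 minutes.

1152 minutes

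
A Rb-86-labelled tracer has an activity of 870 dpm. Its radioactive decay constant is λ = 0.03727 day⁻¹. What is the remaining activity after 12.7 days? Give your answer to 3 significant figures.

t½ = ln 2 / λ = 0.69315 / 0.03727 ≈ 18.598 days.
Number of half-lives: n = 12.7/18.598 ≈ 0.68287.
Remaining = 870 × (1/2)^0.68287 = 870 × 0.62293 ≈ 541.94 dpm.

542 dpm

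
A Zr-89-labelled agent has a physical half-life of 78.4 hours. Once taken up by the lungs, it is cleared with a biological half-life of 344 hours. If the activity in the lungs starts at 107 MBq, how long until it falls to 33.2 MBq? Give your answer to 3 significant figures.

108 hours

1/t_eff = 1/t_phys + 1/t_biol = 1/78.4 + 1/344 = 0.015662 per hour.
t_eff = 78.4 × 344 / (78.4 + 344) ≈ 63.848 hours.
n = log₂(107/33.2) ≈ 1.6884; t = 1.6884 × 63.848 ≈ 107.8 hours.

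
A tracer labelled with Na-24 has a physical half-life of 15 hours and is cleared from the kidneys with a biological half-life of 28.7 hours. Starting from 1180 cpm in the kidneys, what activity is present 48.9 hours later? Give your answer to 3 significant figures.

37.8 cpm

1/t_eff = 1/t_phys + 1/t_biol = 1/15 + 1/28.7 = 0.10151 per hour.
t_eff = 15 × 28.7 / (15 + 28.7) ≈ 9.8513 hours.
Remaining = 1180 × (1/2)^(48.9/9.8513) = 1180 × (1/2)^4.9638 ≈ 37.811 cpm.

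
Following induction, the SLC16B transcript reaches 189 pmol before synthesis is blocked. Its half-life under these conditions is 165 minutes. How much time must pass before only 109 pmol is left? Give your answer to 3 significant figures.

Fraction remaining = 109/189 ≈ 0.57672.
n = log₂(189/109) = ln(1.7339)/ln 2 ≈ 0.79406 half-lives.
t = n × t½ = 0.79406 × 165 ≈ 131.02 minutes.

131 minutes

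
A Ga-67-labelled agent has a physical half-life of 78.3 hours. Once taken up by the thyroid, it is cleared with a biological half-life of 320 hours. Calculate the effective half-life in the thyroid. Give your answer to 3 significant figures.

1/t_eff = 1/t_phys + 1/t_biol = 1/78.3 + 1/320 = 0.015896 per hour.
t_eff = 78.3 × 320 / (78.3 + 320) ≈ 62.907 hours.

62.9 hours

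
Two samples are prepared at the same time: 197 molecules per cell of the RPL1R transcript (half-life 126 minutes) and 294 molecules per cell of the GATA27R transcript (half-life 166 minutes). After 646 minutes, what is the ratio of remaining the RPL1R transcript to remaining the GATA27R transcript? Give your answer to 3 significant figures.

0.285

RPL1R transcript: 197 × (1/2)^(646/126) = 197 × (1/2)^5.127 ≈ 5.6375 molecules per cell.
GATA27R transcript: 294 × (1/2)^(646/166) = 294 × (1/2)^3.8916 ≈ 19.809 molecules per cell.
Ratio ≈ 5.6375 / 19.809 ≈ 0.28459.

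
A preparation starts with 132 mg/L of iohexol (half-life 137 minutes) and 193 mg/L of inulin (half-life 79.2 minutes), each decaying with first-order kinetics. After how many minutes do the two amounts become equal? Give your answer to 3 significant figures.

103 minutes

Set 132·(1/2)^(t/137) = 193·(1/2)^(t/79.2).
Taking log₂: log₂(132/193) = t·(1/137 − 1/79.2).
log₂(0.68394) = -0.54806; 1/137 − 1/79.2 = -0.005327.
t = -0.54806 / -0.005327 ≈ 102.88 minutes.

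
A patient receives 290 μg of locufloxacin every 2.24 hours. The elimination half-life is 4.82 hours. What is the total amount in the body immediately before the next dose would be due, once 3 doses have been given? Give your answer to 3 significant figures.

473 μg

The 3 doses were given 6.72, 4.48, 2.24 hours ago.
Total = 290·(1/2)^(6.72/4.82) + 290·(1/2)^(4.48/4.82) + 290·(1/2)^(2.24/4.82)
      = 110.33 + 152.27 + 210.14 ≈ 472.73 μg.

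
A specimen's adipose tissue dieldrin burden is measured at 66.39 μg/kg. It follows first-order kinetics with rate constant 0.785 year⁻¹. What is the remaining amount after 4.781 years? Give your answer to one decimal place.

t½ = ln 2 / λ = 0.69315 / 0.785 ≈ 0.88299 years.
Number of half-lives: n = 4.781/0.88299 ≈ 5.4146.
Remaining = 66.39 × (1/2)^5.4146 = 66.39 × 0.023445 ≈ 1.5565 μg/kg.

1.6 μg/kg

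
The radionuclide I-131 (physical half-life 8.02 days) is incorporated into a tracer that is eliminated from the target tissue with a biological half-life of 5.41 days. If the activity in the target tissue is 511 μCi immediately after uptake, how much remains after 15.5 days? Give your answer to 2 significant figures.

18 μCi

1/t_eff = 1/t_phys + 1/t_biol = 1/8.02 + 1/5.41 = 0.30953 per day.
t_eff = 8.02 × 5.41 / (8.02 + 5.41) ≈ 3.2307 days.
Remaining = 511 × (1/2)^(15.5/3.2307) = 511 × (1/2)^4.7977 ≈ 18.372 μCi.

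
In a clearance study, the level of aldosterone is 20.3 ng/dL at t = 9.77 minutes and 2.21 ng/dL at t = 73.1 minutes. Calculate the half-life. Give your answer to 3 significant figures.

Over Δt = 73.1 − 9.77 = 63.33 minutes, the level fell by a factor of 20.3/2.21 ≈ 9.1855.
n = log₂(9.1855) ≈ 3.1994 half-lives, so t½ = 63.33/3.1994 ≈ 19.795 minutes.

19.8 minutes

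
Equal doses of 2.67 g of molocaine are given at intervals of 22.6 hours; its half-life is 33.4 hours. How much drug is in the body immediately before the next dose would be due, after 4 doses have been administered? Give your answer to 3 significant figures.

3.78 g

The 4 doses were given 90.4, 67.8, 45.2, 22.6 hours ago.
Total = 2.67·(1/2)^(90.4/33.4) + 2.67·(1/2)^(67.8/33.4) + 2.67·(1/2)^(45.2/33.4) + 2.67·(1/2)^(22.6/33.4)
      = 0.40902 + 0.65379 + 1.045 + 1.6704 ≈ 3.7782 g.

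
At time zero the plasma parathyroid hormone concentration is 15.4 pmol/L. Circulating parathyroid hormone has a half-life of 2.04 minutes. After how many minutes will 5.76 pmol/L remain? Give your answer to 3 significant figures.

Fraction remaining = 5.76/15.4 ≈ 0.37403.
n = log₂(15.4/5.76) = ln(2.6736)/ln 2 ≈ 1.4188 half-lives.
t = n × t½ = 1.4188 × 2.04 ≈ 2.8943 minutes.

2.89 minutes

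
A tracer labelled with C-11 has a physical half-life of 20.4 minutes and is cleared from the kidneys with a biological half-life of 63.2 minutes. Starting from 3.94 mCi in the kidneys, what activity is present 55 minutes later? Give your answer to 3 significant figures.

0.333 mCi

1/t_eff = 1/t_phys + 1/t_biol = 1/20.4 + 1/63.2 = 0.064842 per minute.
t_eff = 20.4 × 63.2 / (20.4 + 63.2) ≈ 15.422 minutes.
Remaining = 3.94 × (1/2)^(55/15.422) = 3.94 × (1/2)^3.5663 ≈ 0.3326 mCi.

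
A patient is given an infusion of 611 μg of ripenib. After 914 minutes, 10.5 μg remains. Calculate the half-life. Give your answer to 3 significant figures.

156 minutes

A/A₀ = 10.5/611 ≈ 0.017185.
n = log₂(58.19) ≈ 5.8627 half-lives elapsed in 914 minutes.
t½ = 914/5.8627 ≈ 155.9 minutes.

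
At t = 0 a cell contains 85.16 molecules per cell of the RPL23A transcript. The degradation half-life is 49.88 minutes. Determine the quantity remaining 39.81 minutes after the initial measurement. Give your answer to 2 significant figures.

49 molecules per cell

Number of half-lives: n = 39.81/49.88 ≈ 0.79812.
Remaining = 85.16 × (1/2)^0.79812 = 85.16 × 0.5751 ≈ 48.976 molecules per cell.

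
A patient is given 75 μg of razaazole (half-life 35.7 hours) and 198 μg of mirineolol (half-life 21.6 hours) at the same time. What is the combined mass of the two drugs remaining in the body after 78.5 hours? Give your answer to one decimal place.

32.3 μg

razaazole: 75 × (1/2)^(78.5/35.7) = 75 × (1/2)^2.1989 ≈ 16.336 μg.
mirineolol: 198 × (1/2)^(78.5/21.6) = 198 × (1/2)^3.6343 ≈ 15.946 μg.
Total = 16.336 + 15.946 ≈ 32.281 μg.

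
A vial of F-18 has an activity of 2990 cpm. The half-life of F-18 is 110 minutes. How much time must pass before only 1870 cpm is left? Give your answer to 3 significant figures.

Fraction remaining = 1870/2990 ≈ 0.62542.
n = log₂(2990/1870) = ln(1.5989)/ln 2 ≈ 0.67711 half-lives.
t = n × t½ = 0.67711 × 110 ≈ 74.482 minutes.

74.5 minutes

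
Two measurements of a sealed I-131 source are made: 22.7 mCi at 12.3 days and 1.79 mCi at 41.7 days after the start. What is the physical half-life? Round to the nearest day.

Over Δt = 41.7 − 12.3 = 29.4 days, the level fell by a factor of 22.7/1.79 ≈ 12.682.
n = log₂(12.682) ≈ 3.6647 half-lives, so t½ = 29.4/3.6647 ≈ 8.0226 days.

8 days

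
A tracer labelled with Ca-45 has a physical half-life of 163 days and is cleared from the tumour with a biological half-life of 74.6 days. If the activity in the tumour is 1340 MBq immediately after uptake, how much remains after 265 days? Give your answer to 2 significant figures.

37 MBq

1/t_eff = 1/t_phys + 1/t_biol = 1/163 + 1/74.6 = 0.01954 per day.
t_eff = 163 × 74.6 / (163 + 74.6) ≈ 51.178 days.
Remaining = 1340 × (1/2)^(265/51.178) = 1340 × (1/2)^5.178 ≈ 37.013 MBq.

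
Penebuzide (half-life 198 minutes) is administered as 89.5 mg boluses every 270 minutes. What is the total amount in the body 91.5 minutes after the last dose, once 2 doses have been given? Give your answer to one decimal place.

The 2 doses were given 361.5, 91.5 minutes ago.
Total = 89.5·(1/2)^(361.5/198) + 89.5·(1/2)^(91.5/198)
      = 25.247 + 64.97 ≈ 90.217 mg.

90.2 mg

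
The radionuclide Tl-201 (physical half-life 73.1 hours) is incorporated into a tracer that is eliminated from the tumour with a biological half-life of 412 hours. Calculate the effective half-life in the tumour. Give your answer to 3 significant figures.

62.1 hours

1/t_eff = 1/t_phys + 1/t_biol = 1/73.1 + 1/412 = 0.016107 per hour.
t_eff = 73.1 × 412 / (73.1 + 412) ≈ 62.085 hours.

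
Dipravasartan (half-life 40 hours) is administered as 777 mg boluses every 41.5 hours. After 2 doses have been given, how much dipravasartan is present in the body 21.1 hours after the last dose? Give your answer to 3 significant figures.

802 mg

The 2 doses were given 62.6, 21.1 hours ago.
Total = 777·(1/2)^(62.6/40) + 777·(1/2)^(21.1/40)
      = 262.61 + 539.05 ≈ 801.66 mg.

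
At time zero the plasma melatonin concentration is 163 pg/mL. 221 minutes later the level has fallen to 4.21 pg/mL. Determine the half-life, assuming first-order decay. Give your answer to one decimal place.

A/A₀ = 4.21/163 ≈ 0.025828.
n = log₂(38.717) ≈ 5.2749 half-lives elapsed in 221 minutes.
t½ = 221/5.2749 ≈ 41.896 minutes.

41.9 minutes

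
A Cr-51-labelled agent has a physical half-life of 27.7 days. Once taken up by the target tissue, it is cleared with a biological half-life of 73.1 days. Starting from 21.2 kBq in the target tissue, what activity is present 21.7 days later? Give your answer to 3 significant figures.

10.0 kBq

1/t_eff = 1/t_phys + 1/t_biol = 1/27.7 + 1/73.1 = 0.049781 per day.
t_eff = 27.7 × 73.1 / (27.7 + 73.1) ≈ 20.088 days.
Remaining = 21.2 × (1/2)^(21.7/20.088) = 21.2 × (1/2)^1.0802 ≈ 10.026 kBq.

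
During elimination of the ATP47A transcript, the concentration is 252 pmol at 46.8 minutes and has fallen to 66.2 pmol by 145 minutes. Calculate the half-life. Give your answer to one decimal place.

50.9 minutes

Over Δt = 145 − 46.8 = 98.2 minutes, the level fell by a factor of 252/66.2 ≈ 3.8066.
n = log₂(3.8066) ≈ 1.9285 half-lives, so t½ = 98.2/1.9285 ≈ 50.92 minutes.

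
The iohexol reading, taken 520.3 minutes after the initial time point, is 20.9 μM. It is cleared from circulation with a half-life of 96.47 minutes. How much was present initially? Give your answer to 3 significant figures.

878 μM

Number of half-lives elapsed: n = 520.3/96.47 ≈ 5.3934.
A₀ = A × 2^n = 20.9 × 2^5.3934 = 20.9 × 42.031 ≈ 878.45 μM.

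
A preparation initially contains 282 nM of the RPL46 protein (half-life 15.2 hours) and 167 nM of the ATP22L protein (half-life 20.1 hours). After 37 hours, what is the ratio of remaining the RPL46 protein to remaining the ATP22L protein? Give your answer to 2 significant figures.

1.1

RPL46 protein: 282 × (1/2)^(37/15.2) = 282 × (1/2)^2.4342 ≈ 52.177 nM.
ATP22L protein: 167 × (1/2)^(37/20.1) = 167 × (1/2)^1.8408 ≈ 46.621 nM.
Ratio ≈ 52.177 / 46.621 ≈ 1.1192.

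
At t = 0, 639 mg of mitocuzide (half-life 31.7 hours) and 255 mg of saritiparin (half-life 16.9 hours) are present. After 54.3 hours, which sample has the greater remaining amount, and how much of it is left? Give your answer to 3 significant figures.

mitocuzide, 195 mg

mitocuzide: 639 × (1/2)^1.7129 ≈ 194.92 mg.
saritiparin: 255 × (1/2)^3.213 ≈ 27.5 mg.
Mitocuzide has more remaining, at ≈ 194.92 mg.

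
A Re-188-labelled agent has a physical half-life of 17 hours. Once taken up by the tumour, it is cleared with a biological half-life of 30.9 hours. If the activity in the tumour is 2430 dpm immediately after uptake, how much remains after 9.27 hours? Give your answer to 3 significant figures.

1350 dpm

1/t_eff = 1/t_phys + 1/t_biol = 1/17 + 1/30.9 = 0.091186 per hour.
t_eff = 17 × 30.9 / (17 + 30.9) ≈ 10.967 hours.
Remaining = 2430 × (1/2)^(9.27/10.967) = 2430 × (1/2)^0.84529 ≈ 1352.5 dpm.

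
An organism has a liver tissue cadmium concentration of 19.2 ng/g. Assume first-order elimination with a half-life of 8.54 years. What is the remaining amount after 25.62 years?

2.4 ng/g

Elapsed time is 3 half-lives (25.62/8.54).
Each half-life halves the amount: 19.2 × (1/2)^3 = 19.2/8 = 2.4 ng/g.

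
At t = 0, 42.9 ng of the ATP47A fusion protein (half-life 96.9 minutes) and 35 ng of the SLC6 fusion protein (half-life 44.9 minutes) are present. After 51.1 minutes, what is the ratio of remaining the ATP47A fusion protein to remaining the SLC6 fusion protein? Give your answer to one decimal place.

1.9

ATP47A fusion protein: 42.9 × (1/2)^(51.1/96.9) = 42.9 × (1/2)^0.52735 ≈ 29.765 ng.
SLC6 fusion protein: 35 × (1/2)^(51.1/44.9) = 35 × (1/2)^1.1381 ≈ 15.903 ng.
Ratio ≈ 29.765 / 15.903 ≈ 1.8717.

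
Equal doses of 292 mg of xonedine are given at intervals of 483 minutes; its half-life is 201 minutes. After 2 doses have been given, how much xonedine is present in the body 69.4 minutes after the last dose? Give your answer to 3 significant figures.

The 2 doses were given 552.4, 69.4 minutes ago.
Total = 292·(1/2)^(552.4/201) + 292·(1/2)^(69.4/201)
      = 43.458 + 229.85 ≈ 273.31 mg.

273 mg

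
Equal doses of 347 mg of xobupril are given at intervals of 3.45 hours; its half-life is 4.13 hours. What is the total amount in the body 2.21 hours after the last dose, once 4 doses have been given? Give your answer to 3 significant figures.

491 mg

The 4 doses were given 12.56, 9.11, 5.66, 2.21 hours ago.
Total = 347·(1/2)^(12.56/4.13) + 347·(1/2)^(9.11/4.13) + 347·(1/2)^(5.66/4.13) + 347·(1/2)^(2.21/4.13)
      = 42.155 + 75.217 + 134.21 + 239.47 ≈ 491.05 mg.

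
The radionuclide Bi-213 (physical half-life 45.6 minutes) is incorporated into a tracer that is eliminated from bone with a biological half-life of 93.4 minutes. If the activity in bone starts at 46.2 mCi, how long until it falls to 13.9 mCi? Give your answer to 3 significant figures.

53.1 minutes

1/t_eff = 1/t_phys + 1/t_biol = 1/45.6 + 1/93.4 = 0.032636 per minute.
t_eff = 45.6 × 93.4 / (45.6 + 93.4) ≈ 30.641 minutes.
n = log₂(46.2/13.9) ≈ 1.7328; t = 1.7328 × 30.641 ≈ 53.094 minutes.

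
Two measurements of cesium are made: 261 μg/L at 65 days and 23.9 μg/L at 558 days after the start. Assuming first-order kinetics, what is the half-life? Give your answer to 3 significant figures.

Over Δt = 558 − 65 = 493 days, the level fell by a factor of 261/23.9 ≈ 10.921.
n = log₂(10.921) ≈ 3.449 half-lives, so t½ = 493/3.449 ≈ 142.94 days.

143 days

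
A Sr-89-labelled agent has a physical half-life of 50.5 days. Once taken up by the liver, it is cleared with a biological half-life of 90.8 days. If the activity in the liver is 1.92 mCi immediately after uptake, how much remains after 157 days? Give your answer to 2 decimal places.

0.07 mCi

1/t_eff = 1/t_phys + 1/t_biol = 1/50.5 + 1/90.8 = 0.030815 per day.
t_eff = 50.5 × 90.8 / (50.5 + 90.8) ≈ 32.452 days.
Remaining = 1.92 × (1/2)^(157/32.452) = 1.92 × (1/2)^4.838 ≈ 0.067131 mCi.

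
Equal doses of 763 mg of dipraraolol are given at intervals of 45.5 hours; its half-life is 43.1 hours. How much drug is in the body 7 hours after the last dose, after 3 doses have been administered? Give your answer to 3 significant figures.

The 3 doses were given 98, 52.5, 7 hours ago.
Total = 763·(1/2)^(98/43.1) + 763·(1/2)^(52.5/43.1) + 763·(1/2)^(7/43.1)
      = 157.78 + 327.97 + 681.76 ≈ 1167.5 mg.

1170 mg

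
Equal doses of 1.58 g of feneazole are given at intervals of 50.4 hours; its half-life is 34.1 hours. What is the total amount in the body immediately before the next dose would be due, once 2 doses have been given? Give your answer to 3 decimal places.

0.771 g

The 2 doses were given 100.8, 50.4 hours ago.
Total = 1.58·(1/2)^(100.8/34.1) + 1.58·(1/2)^(50.4/34.1)
      = 0.20361 + 0.5672 ≈ 0.77081 g.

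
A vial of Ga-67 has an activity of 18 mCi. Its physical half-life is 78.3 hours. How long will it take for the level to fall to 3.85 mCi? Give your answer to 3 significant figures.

174 hours

Fraction remaining = 3.85/18 ≈ 0.21389.
n = log₂(18/3.85) = ln(4.6753)/ln 2 ≈ 2.2251 half-lives.
t = n × t½ = 2.2251 × 78.3 ≈ 174.22 hours.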